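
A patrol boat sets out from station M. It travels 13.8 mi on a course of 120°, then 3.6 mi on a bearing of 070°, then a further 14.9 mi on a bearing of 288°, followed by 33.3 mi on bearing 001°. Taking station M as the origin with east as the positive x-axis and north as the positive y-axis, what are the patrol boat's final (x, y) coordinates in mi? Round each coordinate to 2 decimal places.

(1.74, 32.23)

Leg 1 (120°, 13.8 mi): east 13.8 sin 120° = 11.95, north 13.8 cos 120° = -6.90
Leg 2 (070°, 3.6 mi): east 3.6 sin 70° = 3.38, north 3.6 cos 70° = 1.23
Leg 3 (288°, 14.9 mi): east 14.9 sin 288° = -14.17, north 14.9 cos 288° = 4.60
Leg 4 (001°, 33.3 mi): east 33.3 sin 1° = 0.58, north 33.3 cos 1° = 33.29
Summing: 1.74 mi east, 32.23 mi north → (1.74, 32.23).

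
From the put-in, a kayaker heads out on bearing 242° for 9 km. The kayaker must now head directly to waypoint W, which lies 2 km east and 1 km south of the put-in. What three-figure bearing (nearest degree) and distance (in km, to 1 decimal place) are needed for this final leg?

Leg 1 (242°, 9 km): east 9 sin 242° = -7.95, north 9 cos 242° = -4.23
Current position: (-7.95, -4.23). Target: (2, -1). Remaining: Δeast = 9.95, Δnorth = 3.23.
Bearing = atan2(9.95, 3.23) mod 360° = 72.03°; distance = √((9.95)² + (3.23)²) = 10.456 km.

072°, 10.5 km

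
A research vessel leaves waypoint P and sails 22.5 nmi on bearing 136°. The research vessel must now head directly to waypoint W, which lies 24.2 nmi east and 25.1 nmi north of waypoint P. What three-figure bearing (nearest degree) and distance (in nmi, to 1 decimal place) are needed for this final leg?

Leg 1 (136°, 22.5 nmi): east 22.5 sin 136° = 15.63, north 22.5 cos 136° = -16.19
Current position: (15.63, -16.19). Target: (24.2, 25.1). Remaining: Δeast = 8.57, Δnorth = 41.29.
Bearing = atan2(8.57, 41.29) mod 360° = 11.73°; distance = √((8.57)² + (41.29)²) = 42.165 nmi.

012°, 42.2 nmi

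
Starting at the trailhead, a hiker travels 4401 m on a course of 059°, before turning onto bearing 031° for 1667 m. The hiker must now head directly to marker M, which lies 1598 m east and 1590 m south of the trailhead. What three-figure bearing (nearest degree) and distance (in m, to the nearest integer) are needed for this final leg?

210°, 6094 m

Leg 1 (059°, 4401 m): east 4401 sin 59° = 3772.39, north 4401 cos 59° = 2266.68
Leg 2 (031°, 1667 m): east 1667 sin 31° = 858.57, north 1667 cos 31° = 1428.90
Current position: (4630.96, 3695.58). Target: (1598, -1590). Remaining: Δeast = -3032.96, Δnorth = -5285.58.
Bearing = atan2(-3032.96, -5285.58) mod 360° = 209.85°; distance = √((-3032.96)² + (-5285.58)²) = 6093.949 m.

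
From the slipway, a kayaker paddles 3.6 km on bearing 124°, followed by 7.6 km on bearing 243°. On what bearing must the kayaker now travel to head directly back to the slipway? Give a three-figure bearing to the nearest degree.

035°

Leg 1 (124°, 3.6 km): east 3.6 sin 124° = 2.98, north 3.6 cos 124° = -2.01
Leg 2 (243°, 7.6 km): east 7.6 sin 243° = -6.77, north 7.6 cos 243° = -3.45
Net displacement: -3.79 east, -5.46 north. Direction back to start is (3.79, 5.46): bearing = atan2(3.79, 5.46) mod 360° = 34.73° ≈ 035°.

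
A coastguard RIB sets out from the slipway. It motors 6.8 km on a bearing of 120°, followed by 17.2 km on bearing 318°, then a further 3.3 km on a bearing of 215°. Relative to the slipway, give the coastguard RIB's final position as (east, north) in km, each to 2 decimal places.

(-7.51, 6.68)

Leg 1 (120°, 6.8 km): east 6.8 sin 120° = 5.89, north 6.8 cos 120° = -3.40
Leg 2 (318°, 17.2 km): east 17.2 sin 318° = -11.51, north 17.2 cos 318° = 12.78
Leg 3 (215°, 3.3 km): east 3.3 sin 215° = -1.89, north 3.3 cos 215° = -2.70
Summing: -7.51 km east, 6.68 km north → (-7.51, 6.68).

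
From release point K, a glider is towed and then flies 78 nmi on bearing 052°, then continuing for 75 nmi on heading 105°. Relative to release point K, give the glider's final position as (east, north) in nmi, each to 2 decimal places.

(133.91, 28.61)

Leg 1 (052°, 78 nmi): east 78 sin 52° = 61.46, north 78 cos 52° = 48.02
Leg 2 (105°, 75 nmi): east 75 sin 105° = 72.44, north 75 cos 105° = -19.41
Summing: 133.91 nmi east, 28.61 nmi north → (133.91, 28.61).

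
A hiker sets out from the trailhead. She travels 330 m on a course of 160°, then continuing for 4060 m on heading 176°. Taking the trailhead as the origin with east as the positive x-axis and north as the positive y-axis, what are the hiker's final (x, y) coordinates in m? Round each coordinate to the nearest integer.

Leg 1 (160°, 330 m): east 330 sin 160° = 112.87, north 330 cos 160° = -310.10
Leg 2 (176°, 4060 m): east 4060 sin 176° = 283.21, north 4060 cos 176° = -4050.11
Summing: 396.08 m east, -4360.21 m north → (396, -4360).

(396, -4360)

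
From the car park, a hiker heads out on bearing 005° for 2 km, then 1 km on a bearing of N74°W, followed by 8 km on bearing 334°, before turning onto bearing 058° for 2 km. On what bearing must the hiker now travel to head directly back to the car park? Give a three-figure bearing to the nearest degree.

166°

Leg 1 (005°, 2 km): east 2 sin 5° = 0.17, north 2 cos 5° = 1.99
Leg 2 (N74°W, 1 km): east 1 sin 286° = -0.96, north 1 cos 286° = 0.28
Leg 3 (334°, 8 km): east 8 sin 334° = -3.51, north 8 cos 334° = 7.19
Leg 4 (058°, 2 km): east 2 sin 58° = 1.70, north 2 cos 58° = 1.06
Net displacement: -2.60 east, 10.52 north. Direction back to start is (2.60, -10.52): bearing = atan2(2.60, -10.52) mod 360° = 166.13° ≈ 166°.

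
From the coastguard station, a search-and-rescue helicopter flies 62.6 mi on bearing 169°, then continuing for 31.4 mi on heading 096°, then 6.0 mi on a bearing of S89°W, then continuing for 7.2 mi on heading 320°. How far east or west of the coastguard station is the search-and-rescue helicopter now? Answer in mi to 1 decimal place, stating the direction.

32.5 mi east

Leg 1 (169°, 62.6 mi): east 62.6 sin 169° = 11.94, north 62.6 cos 169° = -61.45
Leg 2 (096°, 31.4 mi): east 31.4 sin 96° = 31.23, north 31.4 cos 96° = -3.28
Leg 3 (S89°W, 6.0 mi): east 6.0 sin 269° = -6.00, north 6.0 cos 269° = -0.10
Leg 4 (320°, 7.2 mi): east 7.2 sin 320° = -4.63, north 7.2 cos 320° = 5.52
Net east component: 32.55 mi.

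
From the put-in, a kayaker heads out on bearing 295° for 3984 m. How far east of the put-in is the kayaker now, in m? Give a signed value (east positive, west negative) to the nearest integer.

-3611 m

Leg 1 (295°, 3984 m): east 3984 sin 295° = -3610.73, north 3984 cos 295° = 1683.71
Net east component: -3610.73 m.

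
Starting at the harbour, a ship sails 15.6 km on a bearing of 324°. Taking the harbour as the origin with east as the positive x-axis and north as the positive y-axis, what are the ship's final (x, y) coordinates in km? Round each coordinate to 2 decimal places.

(-9.17, 12.62)

Leg 1 (324°, 15.6 km): east 15.6 sin 324° = -9.17, north 15.6 cos 324° = 12.62
Summing: -9.17 km east, 12.62 km north → (-9.17, 12.62).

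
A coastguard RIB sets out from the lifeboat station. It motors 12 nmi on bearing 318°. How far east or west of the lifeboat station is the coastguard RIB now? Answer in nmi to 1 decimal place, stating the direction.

Leg 1 (318°, 12 nmi): east 12 sin 318° = -8.03, north 12 cos 318° = 8.92
Net east component: -8.03 nmi.

8.0 nmi west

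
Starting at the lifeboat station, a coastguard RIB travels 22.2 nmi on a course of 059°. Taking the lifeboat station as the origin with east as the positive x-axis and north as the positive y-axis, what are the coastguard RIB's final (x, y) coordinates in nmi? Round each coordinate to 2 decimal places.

Leg 1 (059°, 22.2 nmi): east 22.2 sin 59° = 19.03, north 22.2 cos 59° = 11.43
Summing: 19.03 nmi east, 11.43 nmi north → (19.03, 11.43).

(19.03, 11.43)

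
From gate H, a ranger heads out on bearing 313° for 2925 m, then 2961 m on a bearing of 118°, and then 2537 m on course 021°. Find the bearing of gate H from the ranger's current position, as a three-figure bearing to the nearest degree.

205°

Leg 1 (313°, 2925 m): east 2925 sin 313° = -2139.21, north 2925 cos 313° = 1994.85
Leg 2 (118°, 2961 m): east 2961 sin 118° = 2614.41, north 2961 cos 118° = -1390.11
Leg 3 (021°, 2537 m): east 2537 sin 21° = 909.18, north 2537 cos 21° = 2368.49
Net displacement: 1384.38 east, 2973.23 north. Direction back to start is (-1384.38, -2973.23): bearing = atan2(-1384.38, -2973.23) mod 360° = 204.97° ≈ 205°.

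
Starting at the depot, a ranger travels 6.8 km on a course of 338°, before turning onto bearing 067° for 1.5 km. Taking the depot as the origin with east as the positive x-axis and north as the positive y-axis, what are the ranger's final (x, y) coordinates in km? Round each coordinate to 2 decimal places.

(-1.17, 6.89)

Leg 1 (338°, 6.8 km): east 6.8 sin 338° = -2.55, north 6.8 cos 338° = 6.30
Leg 2 (067°, 1.5 km): east 1.5 sin 67° = 1.38, north 1.5 cos 67° = 0.59
Summing: -1.17 km east, 6.89 km north → (-1.17, 6.89).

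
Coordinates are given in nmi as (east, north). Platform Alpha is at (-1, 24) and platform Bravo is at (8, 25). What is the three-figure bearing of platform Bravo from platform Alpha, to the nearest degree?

Δeast = 8 − -1 = 9.00; Δnorth = 25 − 24 = 1.00.
Bearing = atan2(Δeast, Δnorth) mod 360° = 83.66° ≈ 084°.

084°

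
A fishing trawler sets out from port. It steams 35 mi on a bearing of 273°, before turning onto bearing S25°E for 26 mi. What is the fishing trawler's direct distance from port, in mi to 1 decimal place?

32.4 mi

Leg 1 (273°, 35 mi): east 35 sin 273° = -34.95, north 35 cos 273° = 1.83
Leg 2 (S25°E, 26 mi): east 26 sin 155° = 10.99, north 26 cos 155° = -23.56
Net: -23.96 east, -21.73 north. Distance = √((-23.96)² + (-21.73)²) = 32.351 mi.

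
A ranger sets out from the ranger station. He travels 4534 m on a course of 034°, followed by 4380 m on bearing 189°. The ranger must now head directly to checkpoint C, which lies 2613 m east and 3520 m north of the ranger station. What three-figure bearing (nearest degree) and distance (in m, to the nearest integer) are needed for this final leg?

011°, 4158 m

Leg 1 (034°, 4534 m): east 4534 sin 34° = 2535.38, north 4534 cos 34° = 3758.86
Leg 2 (189°, 4380 m): east 4380 sin 189° = -685.18, north 4380 cos 189° = -4326.07
Current position: (1850.20, -567.22). Target: (2613, 3520). Remaining: Δeast = 762.80, Δnorth = 4087.22.
Bearing = atan2(762.80, 4087.22) mod 360° = 10.57°; distance = √((762.80)² + (4087.22)²) = 4157.791 m.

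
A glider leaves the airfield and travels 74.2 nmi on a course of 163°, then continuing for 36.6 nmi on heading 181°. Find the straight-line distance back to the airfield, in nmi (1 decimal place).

Leg 1 (163°, 74.2 nmi): east 74.2 sin 163° = 21.69, north 74.2 cos 163° = -70.96
Leg 2 (181°, 36.6 nmi): east 36.6 sin 181° = -0.64, north 36.6 cos 181° = -36.59
Net: 21.06 east, -107.55 north. Distance = √((21.06)² + (-107.55)²) = 109.594 nmi.

109.6 nmi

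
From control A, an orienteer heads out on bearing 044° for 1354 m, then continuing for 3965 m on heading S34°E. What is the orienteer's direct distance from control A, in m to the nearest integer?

Leg 1 (044°, 1354 m): east 1354 sin 44° = 940.57, north 1354 cos 44° = 973.99
Leg 2 (S34°E, 3965 m): east 3965 sin 146° = 2217.20, north 3965 cos 146° = -3287.13
Net: 3157.77 east, -2313.15 north. Distance = √((3157.77)² + (-2313.15)²) = 3914.351 m.

3914 m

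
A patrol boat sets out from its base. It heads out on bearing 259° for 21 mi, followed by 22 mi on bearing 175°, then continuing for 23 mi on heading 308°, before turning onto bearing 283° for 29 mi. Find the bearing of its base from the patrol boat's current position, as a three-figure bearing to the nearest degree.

085°

Leg 1 (259°, 21 mi): east 21 sin 259° = -20.61, north 21 cos 259° = -4.01
Leg 2 (175°, 22 mi): east 22 sin 175° = 1.92, north 22 cos 175° = -21.92
Leg 3 (308°, 23 mi): east 23 sin 308° = -18.12, north 23 cos 308° = 14.16
Leg 4 (283°, 29 mi): east 29 sin 283° = -28.26, north 29 cos 283° = 6.52
Net displacement: -65.08 east, -5.24 north. Direction back to start is (65.08, 5.24): bearing = atan2(65.08, 5.24) mod 360° = 85.40° ≈ 085°.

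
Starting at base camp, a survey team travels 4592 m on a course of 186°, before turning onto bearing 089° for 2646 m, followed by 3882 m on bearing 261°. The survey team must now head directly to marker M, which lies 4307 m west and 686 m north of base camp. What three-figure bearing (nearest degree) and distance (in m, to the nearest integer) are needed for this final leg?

Leg 1 (186°, 4592 m): east 4592 sin 186° = -479.99, north 4592 cos 186° = -4566.84
Leg 2 (089°, 2646 m): east 2646 sin 89° = 2645.60, north 2646 cos 89° = 46.18
Leg 3 (261°, 3882 m): east 3882 sin 261° = -3834.21, north 3882 cos 261° = -607.28
Current position: (-1668.60, -5127.94). Target: (-4307, 686). Remaining: Δeast = -2638.40, Δnorth = 5813.94.
Bearing = atan2(-2638.40, 5813.94) mod 360° = 335.59°; distance = √((-2638.40)² + (5813.94)²) = 6384.597 m.

336°, 6385 m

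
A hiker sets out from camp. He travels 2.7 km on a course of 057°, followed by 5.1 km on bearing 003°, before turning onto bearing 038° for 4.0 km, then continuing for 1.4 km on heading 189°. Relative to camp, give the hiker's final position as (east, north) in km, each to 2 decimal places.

(4.77, 8.33)

Leg 1 (057°, 2.7 km): east 2.7 sin 57° = 2.26, north 2.7 cos 57° = 1.47
Leg 2 (003°, 5.1 km): east 5.1 sin 3° = 0.27, north 5.1 cos 3° = 5.09
Leg 3 (038°, 4.0 km): east 4.0 sin 38° = 2.46, north 4.0 cos 38° = 3.15
Leg 4 (189°, 1.4 km): east 1.4 sin 189° = -0.22, north 1.4 cos 189° = -1.38
Summing: 4.77 km east, 8.33 km north → (4.77, 8.33).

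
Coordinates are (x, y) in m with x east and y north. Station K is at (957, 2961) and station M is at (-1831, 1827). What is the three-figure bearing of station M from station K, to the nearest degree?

248°

Δeast = -1831 − 957 = -2788.00; Δnorth = 1827 − 2961 = -1134.00.
Bearing = atan2(Δeast, Δnorth) mod 360° = 247.87° ≈ 248°.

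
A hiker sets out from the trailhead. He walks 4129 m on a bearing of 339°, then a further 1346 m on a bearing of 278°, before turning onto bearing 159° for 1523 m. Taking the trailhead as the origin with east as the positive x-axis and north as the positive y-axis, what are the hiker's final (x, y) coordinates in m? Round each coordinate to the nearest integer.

(-2267, 2620)

Leg 1 (339°, 4129 m): east 4129 sin 339° = -1479.70, north 4129 cos 339° = 3854.75
Leg 2 (278°, 1346 m): east 1346 sin 278° = -1332.90, north 1346 cos 278° = 187.33
Leg 3 (159°, 1523 m): east 1523 sin 159° = 545.79, north 1523 cos 159° = -1421.84
Summing: -2266.81 m east, 2620.24 m north → (-2267, 2620).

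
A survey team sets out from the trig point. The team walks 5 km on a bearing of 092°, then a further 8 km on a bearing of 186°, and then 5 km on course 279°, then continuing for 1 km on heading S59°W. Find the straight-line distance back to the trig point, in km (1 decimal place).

8.0 km

Leg 1 (092°, 5 km): east 5 sin 92° = 5.00, north 5 cos 92° = -0.17
Leg 2 (186°, 8 km): east 8 sin 186° = -0.84, north 8 cos 186° = -7.96
Leg 3 (279°, 5 km): east 5 sin 279° = -4.94, north 5 cos 279° = 0.78
Leg 4 (S59°W, 1 km): east 1 sin 239° = -0.86, north 1 cos 239° = -0.52
Net: -1.63 east, -7.86 north. Distance = √((-1.63)² + (-7.86)²) = 8.032 km.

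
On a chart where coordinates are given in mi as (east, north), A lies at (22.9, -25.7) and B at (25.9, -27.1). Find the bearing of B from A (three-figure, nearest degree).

115°

Δeast = 25.9 − 22.9 = 3.00; Δnorth = -27.1 − -25.7 = -1.40.
Bearing = atan2(Δeast, Δnorth) mod 360° = 115.02° ≈ 115°.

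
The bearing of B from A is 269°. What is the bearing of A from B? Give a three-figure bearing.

089°

Back-bearing = 269° − 180° = 089°.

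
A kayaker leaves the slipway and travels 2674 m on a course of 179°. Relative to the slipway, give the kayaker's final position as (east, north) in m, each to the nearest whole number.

Leg 1 (179°, 2674 m): east 2674 sin 179° = 46.67, north 2674 cos 179° = -2673.59
Summing: 46.67 m east, -2673.59 m north → (47, -2674).

(47, -2674)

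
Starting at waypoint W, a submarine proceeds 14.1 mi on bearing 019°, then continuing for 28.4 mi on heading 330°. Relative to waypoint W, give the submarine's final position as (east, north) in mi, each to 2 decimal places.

Leg 1 (019°, 14.1 mi): east 14.1 sin 19° = 4.59, north 14.1 cos 19° = 13.33
Leg 2 (330°, 28.4 mi): east 28.4 sin 330° = -14.20, north 28.4 cos 330° = 24.60
Summing: -9.61 mi east, 37.93 mi north → (-9.61, 37.93).

(-9.61, 37.93)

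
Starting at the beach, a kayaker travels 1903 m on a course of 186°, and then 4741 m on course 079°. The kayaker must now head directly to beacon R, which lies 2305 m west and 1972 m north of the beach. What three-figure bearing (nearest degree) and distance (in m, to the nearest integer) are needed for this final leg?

294°, 7380 m

Leg 1 (186°, 1903 m): east 1903 sin 186° = -198.92, north 1903 cos 186° = -1892.58
Leg 2 (079°, 4741 m): east 4741 sin 79° = 4653.89, north 4741 cos 79° = 904.63
Current position: (4454.98, -987.95). Target: (-2305, 1972). Remaining: Δeast = -6759.98, Δnorth = 2959.95.
Bearing = atan2(-6759.98, 2959.95) mod 360° = 293.65°; distance = √((-6759.98)² + (2959.95)²) = 7379.606 m.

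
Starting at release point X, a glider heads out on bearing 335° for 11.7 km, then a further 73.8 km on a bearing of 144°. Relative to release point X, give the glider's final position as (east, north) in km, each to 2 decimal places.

Leg 1 (335°, 11.7 km): east 11.7 sin 335° = -4.94, north 11.7 cos 335° = 10.60
Leg 2 (144°, 73.8 km): east 73.8 sin 144° = 43.38, north 73.8 cos 144° = -59.71
Summing: 38.43 km east, -49.10 km north → (38.43, -49.10).

(38.43, -49.10)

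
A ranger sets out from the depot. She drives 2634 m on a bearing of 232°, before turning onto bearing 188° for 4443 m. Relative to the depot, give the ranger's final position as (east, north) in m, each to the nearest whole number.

Leg 1 (232°, 2634 m): east 2634 sin 232° = -2075.62, north 2634 cos 232° = -1621.65
Leg 2 (188°, 4443 m): east 4443 sin 188° = -618.35, north 4443 cos 188° = -4399.76
Summing: -2693.97 m east, -6021.41 m north → (-2694, -6021).

(-2694, -6021)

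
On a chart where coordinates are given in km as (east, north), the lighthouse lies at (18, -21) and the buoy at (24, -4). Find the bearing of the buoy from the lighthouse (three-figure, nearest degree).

019°

Δeast = 24 − 18 = 6.00; Δnorth = -4 − -21 = 17.00.
Bearing = atan2(Δeast, Δnorth) mod 360° = 19.44° ≈ 019°.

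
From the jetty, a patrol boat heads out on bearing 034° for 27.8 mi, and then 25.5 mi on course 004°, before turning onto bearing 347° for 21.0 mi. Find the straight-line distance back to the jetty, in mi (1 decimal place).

Leg 1 (034°, 27.8 mi): east 27.8 sin 34° = 15.55, north 27.8 cos 34° = 23.05
Leg 2 (004°, 25.5 mi): east 25.5 sin 4° = 1.78, north 25.5 cos 4° = 25.44
Leg 3 (347°, 21.0 mi): east 21.0 sin 347° = -4.72, north 21.0 cos 347° = 20.46
Net: 12.60 east, 68.95 north. Distance = √((12.60)² + (68.95)²) = 70.089 mi.

70.1 mi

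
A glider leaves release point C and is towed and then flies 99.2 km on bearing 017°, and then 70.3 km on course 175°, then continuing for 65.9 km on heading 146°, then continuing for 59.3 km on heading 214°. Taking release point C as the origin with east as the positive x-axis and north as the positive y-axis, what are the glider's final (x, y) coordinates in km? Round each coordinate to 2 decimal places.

(38.82, -78.96)

Leg 1 (017°, 99.2 km): east 99.2 sin 17° = 29.00, north 99.2 cos 17° = 94.87
Leg 2 (175°, 70.3 km): east 70.3 sin 175° = 6.13, north 70.3 cos 175° = -70.03
Leg 3 (146°, 65.9 km): east 65.9 sin 146° = 36.85, north 65.9 cos 146° = -54.63
Leg 4 (214°, 59.3 km): east 59.3 sin 214° = -33.16, north 59.3 cos 214° = -49.16
Summing: 38.82 km east, -78.96 km north → (38.82, -78.96).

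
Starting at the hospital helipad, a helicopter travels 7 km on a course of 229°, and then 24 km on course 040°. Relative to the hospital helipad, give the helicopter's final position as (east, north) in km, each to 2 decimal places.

(10.14, 13.79)

Leg 1 (229°, 7 km): east 7 sin 229° = -5.28, north 7 cos 229° = -4.59
Leg 2 (040°, 24 km): east 24 sin 40° = 15.43, north 24 cos 40° = 18.39
Summing: 10.14 km east, 13.79 km north → (10.14, 13.79).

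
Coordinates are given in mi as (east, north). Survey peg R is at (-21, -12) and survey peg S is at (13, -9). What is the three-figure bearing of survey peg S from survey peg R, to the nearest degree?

085°

Δeast = 13 − -21 = 34.00; Δnorth = -9 − -12 = 3.00.
Bearing = atan2(Δeast, Δnorth) mod 360° = 84.96° ≈ 085°.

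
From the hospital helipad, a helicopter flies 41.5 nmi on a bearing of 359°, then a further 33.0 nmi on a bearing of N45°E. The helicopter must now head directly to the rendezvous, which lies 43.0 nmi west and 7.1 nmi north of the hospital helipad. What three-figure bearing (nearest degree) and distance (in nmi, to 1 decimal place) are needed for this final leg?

Leg 1 (359°, 41.5 nmi): east 41.5 sin 359° = -0.72, north 41.5 cos 359° = 41.49
Leg 2 (N45°E, 33.0 nmi): east 33.0 sin 45° = 23.33, north 33.0 cos 45° = 23.33
Current position: (22.61, 64.83). Target: (-43.0, 7.1). Remaining: Δeast = -65.61, Δnorth = -57.73.
Bearing = atan2(-65.61, -57.73) mod 360° = 228.66°; distance = √((-65.61)² + (-57.73)²) = 87.391 nmi.

229°, 87.4 nmi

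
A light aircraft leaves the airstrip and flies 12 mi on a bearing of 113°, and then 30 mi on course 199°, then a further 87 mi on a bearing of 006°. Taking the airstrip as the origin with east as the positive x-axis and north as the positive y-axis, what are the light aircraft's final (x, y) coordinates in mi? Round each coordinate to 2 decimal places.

Leg 1 (113°, 12 mi): east 12 sin 113° = 11.05, north 12 cos 113° = -4.69
Leg 2 (199°, 30 mi): east 30 sin 199° = -9.77, north 30 cos 199° = -28.37
Leg 3 (006°, 87 mi): east 87 sin 6° = 9.09, north 87 cos 6° = 86.52
Summing: 10.37 mi east, 53.47 mi north → (10.37, 53.47).

(10.37, 53.47)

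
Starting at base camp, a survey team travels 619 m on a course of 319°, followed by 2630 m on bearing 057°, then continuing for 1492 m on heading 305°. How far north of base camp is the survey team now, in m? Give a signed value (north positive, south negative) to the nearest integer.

Leg 1 (319°, 619 m): east 619 sin 319° = -406.10, north 619 cos 319° = 467.17
Leg 2 (057°, 2630 m): east 2630 sin 57° = 2205.70, north 2630 cos 57° = 1432.40
Leg 3 (305°, 1492 m): east 1492 sin 305° = -1222.17, north 1492 cos 305° = 855.78
Net north component: 2755.34 m.

2755 m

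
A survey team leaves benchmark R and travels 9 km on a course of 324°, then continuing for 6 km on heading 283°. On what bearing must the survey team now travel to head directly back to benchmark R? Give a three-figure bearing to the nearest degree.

Leg 1 (324°, 9 km): east 9 sin 324° = -5.29, north 9 cos 324° = 7.28
Leg 2 (283°, 6 km): east 6 sin 283° = -5.85, north 6 cos 283° = 1.35
Net displacement: -11.14 east, 8.63 north. Direction back to start is (11.14, -8.63): bearing = atan2(11.14, -8.63) mod 360° = 127.78° ≈ 128°.

128°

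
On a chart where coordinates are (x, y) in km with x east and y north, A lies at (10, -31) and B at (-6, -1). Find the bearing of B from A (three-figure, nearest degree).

Δeast = -6 − 10 = -16.00; Δnorth = -1 − -31 = 30.00.
Bearing = atan2(Δeast, Δnorth) mod 360° = 331.93° ≈ 332°.

332°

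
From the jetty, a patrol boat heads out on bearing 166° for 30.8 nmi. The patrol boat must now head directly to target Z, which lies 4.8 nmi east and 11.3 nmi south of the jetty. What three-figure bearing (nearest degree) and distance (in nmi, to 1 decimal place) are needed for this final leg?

352°, 18.8 nmi

Leg 1 (166°, 30.8 nmi): east 30.8 sin 166° = 7.45, north 30.8 cos 166° = -29.89
Current position: (7.45, -29.89). Target: (4.8, -11.3). Remaining: Δeast = -2.65, Δnorth = 18.59.
Bearing = atan2(-2.65, 18.59) mod 360° = 351.88°; distance = √((-2.65)² + (18.59)²) = 18.773 nmi.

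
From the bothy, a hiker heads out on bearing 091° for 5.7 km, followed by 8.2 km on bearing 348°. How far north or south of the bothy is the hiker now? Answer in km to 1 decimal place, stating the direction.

Leg 1 (091°, 5.7 km): east 5.7 sin 91° = 5.70, north 5.7 cos 91° = -0.10
Leg 2 (348°, 8.2 km): east 8.2 sin 348° = -1.70, north 8.2 cos 348° = 8.02
Net north component: 7.92 km.

7.9 km north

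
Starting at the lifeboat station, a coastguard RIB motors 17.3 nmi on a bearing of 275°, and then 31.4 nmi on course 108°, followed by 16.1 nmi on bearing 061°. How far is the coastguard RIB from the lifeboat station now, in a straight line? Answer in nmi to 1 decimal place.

26.7 nmi

Leg 1 (275°, 17.3 nmi): east 17.3 sin 275° = -17.23, north 17.3 cos 275° = 1.51
Leg 2 (108°, 31.4 nmi): east 31.4 sin 108° = 29.86, north 31.4 cos 108° = -9.70
Leg 3 (061°, 16.1 nmi): east 16.1 sin 61° = 14.08, north 16.1 cos 61° = 7.81
Net: 26.71 east, -0.39 north. Distance = √((26.71)² + (-0.39)²) = 26.713 nmi.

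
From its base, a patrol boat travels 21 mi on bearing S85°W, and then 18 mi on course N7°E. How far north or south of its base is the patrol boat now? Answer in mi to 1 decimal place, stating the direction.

Leg 1 (S85°W, 21 mi): east 21 sin 265° = -20.92, north 21 cos 265° = -1.83
Leg 2 (N7°E, 18 mi): east 18 sin 7° = 2.19, north 18 cos 7° = 17.87
Net north component: 16.04 mi.

16.0 mi north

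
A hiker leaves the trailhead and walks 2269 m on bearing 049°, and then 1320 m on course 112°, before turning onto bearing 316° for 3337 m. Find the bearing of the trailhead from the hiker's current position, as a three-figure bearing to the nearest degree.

Leg 1 (049°, 2269 m): east 2269 sin 49° = 1712.44, north 2269 cos 49° = 1488.60
Leg 2 (112°, 1320 m): east 1320 sin 112° = 1223.88, north 1320 cos 112° = -494.48
Leg 3 (316°, 3337 m): east 3337 sin 316° = -2318.07, north 3337 cos 316° = 2400.44
Net displacement: 618.24 east, 3394.55 north. Direction back to start is (-618.24, -3394.55): bearing = atan2(-618.24, -3394.55) mod 360° = 190.32° ≈ 190°.

190°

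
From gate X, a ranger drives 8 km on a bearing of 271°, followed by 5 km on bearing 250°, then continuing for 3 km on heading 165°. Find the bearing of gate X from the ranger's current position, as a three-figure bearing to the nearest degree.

069°

Leg 1 (271°, 8 km): east 8 sin 271° = -8.00, north 8 cos 271° = 0.14
Leg 2 (250°, 5 km): east 5 sin 250° = -4.70, north 5 cos 250° = -1.71
Leg 3 (165°, 3 km): east 3 sin 165° = 0.78, north 3 cos 165° = -2.90
Net displacement: -11.92 east, -4.47 north. Direction back to start is (11.92, 4.47): bearing = atan2(11.92, 4.47) mod 360° = 69.45° ≈ 069°.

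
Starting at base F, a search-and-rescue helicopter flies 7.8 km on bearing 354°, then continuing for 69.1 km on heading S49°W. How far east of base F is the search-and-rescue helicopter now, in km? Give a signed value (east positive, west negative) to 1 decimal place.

-53.0 km

Leg 1 (354°, 7.8 km): east 7.8 sin 354° = -0.82, north 7.8 cos 354° = 7.76
Leg 2 (S49°W, 69.1 km): east 69.1 sin 229° = -52.15, north 69.1 cos 229° = -45.33
Net east component: -52.97 km.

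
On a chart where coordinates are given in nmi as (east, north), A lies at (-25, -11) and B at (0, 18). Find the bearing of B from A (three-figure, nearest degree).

Δeast = 0 − -25 = 25.00; Δnorth = 18 − -11 = 29.00.
Bearing = atan2(Δeast, Δnorth) mod 360° = 40.76° ≈ 041°.

041°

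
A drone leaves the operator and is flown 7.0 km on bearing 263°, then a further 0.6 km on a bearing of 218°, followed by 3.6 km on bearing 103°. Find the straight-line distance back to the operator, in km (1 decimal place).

Leg 1 (263°, 7.0 km): east 7.0 sin 263° = -6.95, north 7.0 cos 263° = -0.85
Leg 2 (218°, 0.6 km): east 0.6 sin 218° = -0.37, north 0.6 cos 218° = -0.47
Leg 3 (103°, 3.6 km): east 3.6 sin 103° = 3.51, north 3.6 cos 103° = -0.81
Net: -3.81 east, -2.14 north. Distance = √((-3.81)² + (-2.14)²) = 4.367 km.

4.4 km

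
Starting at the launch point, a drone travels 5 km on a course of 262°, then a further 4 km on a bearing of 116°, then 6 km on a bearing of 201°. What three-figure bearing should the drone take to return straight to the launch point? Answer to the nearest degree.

024°

Leg 1 (262°, 5 km): east 5 sin 262° = -4.95, north 5 cos 262° = -0.70
Leg 2 (116°, 4 km): east 4 sin 116° = 3.60, north 4 cos 116° = -1.75
Leg 3 (201°, 6 km): east 6 sin 201° = -2.15, north 6 cos 201° = -5.60
Net displacement: -3.51 east, -8.05 north. Direction back to start is (3.51, 8.05): bearing = atan2(3.51, 8.05) mod 360° = 23.53° ≈ 024°.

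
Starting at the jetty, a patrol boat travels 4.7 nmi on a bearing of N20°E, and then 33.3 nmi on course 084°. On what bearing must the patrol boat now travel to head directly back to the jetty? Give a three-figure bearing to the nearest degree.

Leg 1 (N20°E, 4.7 nmi): east 4.7 sin 20° = 1.61, north 4.7 cos 20° = 4.42
Leg 2 (084°, 33.3 nmi): east 33.3 sin 84° = 33.12, north 33.3 cos 84° = 3.48
Net displacement: 34.73 east, 7.90 north. Direction back to start is (-34.73, -7.90): bearing = atan2(-34.73, -7.90) mod 360° = 257.19° ≈ 257°.

257°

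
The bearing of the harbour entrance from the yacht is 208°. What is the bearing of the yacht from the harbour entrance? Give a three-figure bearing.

028°

Back-bearing = 208° − 180° = 028°.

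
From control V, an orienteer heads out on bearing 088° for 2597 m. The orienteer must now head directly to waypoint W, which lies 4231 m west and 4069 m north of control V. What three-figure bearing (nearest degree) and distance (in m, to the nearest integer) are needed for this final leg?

Leg 1 (088°, 2597 m): east 2597 sin 88° = 2595.42, north 2597 cos 88° = 90.63
Current position: (2595.42, 90.63). Target: (-4231, 4069). Remaining: Δeast = -6826.42, Δnorth = 3978.37.
Bearing = atan2(-6826.42, 3978.37) mod 360° = 300.23°; distance = √((-6826.42)² + (3978.37)²) = 7901.100 m.

300°, 7901 m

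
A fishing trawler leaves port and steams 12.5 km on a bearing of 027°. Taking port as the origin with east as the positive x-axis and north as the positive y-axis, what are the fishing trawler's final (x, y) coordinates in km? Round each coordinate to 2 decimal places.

(5.67, 11.14)

Leg 1 (027°, 12.5 km): east 12.5 sin 27° = 5.67, north 12.5 cos 27° = 11.14
Summing: 5.67 km east, 11.14 km north → (5.67, 11.14).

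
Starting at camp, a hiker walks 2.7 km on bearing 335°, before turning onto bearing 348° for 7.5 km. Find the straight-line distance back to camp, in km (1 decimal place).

10.1 km

Leg 1 (335°, 2.7 km): east 2.7 sin 335° = -1.14, north 2.7 cos 335° = 2.45
Leg 2 (348°, 7.5 km): east 7.5 sin 348° = -1.56, north 7.5 cos 348° = 7.34
Net: -2.70 east, 9.78 north. Distance = √((-2.70)² + (9.78)²) = 10.149 km.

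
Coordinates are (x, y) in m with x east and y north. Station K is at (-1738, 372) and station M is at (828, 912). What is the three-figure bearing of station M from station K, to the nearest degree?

078°

Δeast = 828 − -1738 = 2566.00; Δnorth = 912 − 372 = 540.00.
Bearing = atan2(Δeast, Δnorth) mod 360° = 78.12° ≈ 078°.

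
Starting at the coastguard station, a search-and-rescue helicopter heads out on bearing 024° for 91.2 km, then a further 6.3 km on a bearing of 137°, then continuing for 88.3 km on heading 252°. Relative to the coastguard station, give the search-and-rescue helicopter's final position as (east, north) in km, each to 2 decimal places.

Leg 1 (024°, 91.2 km): east 91.2 sin 24° = 37.09, north 91.2 cos 24° = 83.32
Leg 2 (137°, 6.3 km): east 6.3 sin 137° = 4.30, north 6.3 cos 137° = -4.61
Leg 3 (252°, 88.3 km): east 88.3 sin 252° = -83.98, north 88.3 cos 252° = -27.29
Summing: -42.59 km east, 51.42 km north → (-42.59, 51.42).

(-42.59, 51.42)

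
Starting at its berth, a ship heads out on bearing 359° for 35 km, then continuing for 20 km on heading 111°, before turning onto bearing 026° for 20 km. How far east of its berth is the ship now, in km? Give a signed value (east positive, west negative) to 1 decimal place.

26.8 km

Leg 1 (359°, 35 km): east 35 sin 359° = -0.61, north 35 cos 359° = 34.99
Leg 2 (111°, 20 km): east 20 sin 111° = 18.67, north 20 cos 111° = -7.17
Leg 3 (026°, 20 km): east 20 sin 26° = 8.77, north 20 cos 26° = 17.98
Net east component: 26.83 km.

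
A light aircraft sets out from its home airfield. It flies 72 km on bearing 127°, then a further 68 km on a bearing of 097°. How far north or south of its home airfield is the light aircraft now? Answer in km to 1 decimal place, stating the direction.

51.6 km south

Leg 1 (127°, 72 km): east 72 sin 127° = 57.50, north 72 cos 127° = -43.33
Leg 2 (097°, 68 km): east 68 sin 97° = 67.49, north 68 cos 97° = -8.29
Net north component: -51.62 km.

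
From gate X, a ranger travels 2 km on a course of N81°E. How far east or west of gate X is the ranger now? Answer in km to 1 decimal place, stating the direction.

Leg 1 (N81°E, 2 km): east 2 sin 81° = 1.98, north 2 cos 81° = 0.31
Net east component: 1.98 km.

2.0 km east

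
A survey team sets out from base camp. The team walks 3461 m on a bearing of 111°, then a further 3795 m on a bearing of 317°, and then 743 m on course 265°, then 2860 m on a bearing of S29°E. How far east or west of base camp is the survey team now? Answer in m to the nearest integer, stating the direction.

1289 m east

Leg 1 (111°, 3461 m): east 3461 sin 111° = 3231.12, north 3461 cos 111° = -1240.31
Leg 2 (317°, 3795 m): east 3795 sin 317° = -2588.18, north 3795 cos 317° = 2775.49
Leg 3 (265°, 743 m): east 743 sin 265° = -740.17, north 743 cos 265° = -64.76
Leg 4 (S29°E, 2860 m): east 2860 sin 151° = 1386.56, north 2860 cos 151° = -2501.41
Net east component: 1289.32 m.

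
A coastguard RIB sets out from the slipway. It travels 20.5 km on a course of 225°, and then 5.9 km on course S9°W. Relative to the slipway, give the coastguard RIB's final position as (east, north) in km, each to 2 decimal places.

(-15.42, -20.32)

Leg 1 (225°, 20.5 km): east 20.5 sin 225° = -14.50, north 20.5 cos 225° = -14.50
Leg 2 (S9°W, 5.9 km): east 5.9 sin 189° = -0.92, north 5.9 cos 189° = -5.83
Summing: -15.42 km east, -20.32 km north → (-15.42, -20.32).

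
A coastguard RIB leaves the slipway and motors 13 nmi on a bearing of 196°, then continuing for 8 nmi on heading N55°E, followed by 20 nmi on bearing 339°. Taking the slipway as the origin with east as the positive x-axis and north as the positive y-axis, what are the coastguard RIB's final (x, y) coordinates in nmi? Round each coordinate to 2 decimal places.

(-4.20, 10.76)

Leg 1 (196°, 13 nmi): east 13 sin 196° = -3.58, north 13 cos 196° = -12.50
Leg 2 (N55°E, 8 nmi): east 8 sin 55° = 6.55, north 8 cos 55° = 4.59
Leg 3 (339°, 20 nmi): east 20 sin 339° = -7.17, north 20 cos 339° = 18.67
Summing: -4.20 nmi east, 10.76 nmi north → (-4.20, 10.76).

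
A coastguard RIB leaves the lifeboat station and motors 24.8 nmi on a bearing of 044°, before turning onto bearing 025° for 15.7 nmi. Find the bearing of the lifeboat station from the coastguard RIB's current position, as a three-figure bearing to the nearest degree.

217°

Leg 1 (044°, 24.8 nmi): east 24.8 sin 44° = 17.23, north 24.8 cos 44° = 17.84
Leg 2 (025°, 15.7 nmi): east 15.7 sin 25° = 6.64, north 15.7 cos 25° = 14.23
Net displacement: 23.86 east, 32.07 north. Direction back to start is (-23.86, -32.07): bearing = atan2(-23.86, -32.07) mod 360° = 216.65° ≈ 217°.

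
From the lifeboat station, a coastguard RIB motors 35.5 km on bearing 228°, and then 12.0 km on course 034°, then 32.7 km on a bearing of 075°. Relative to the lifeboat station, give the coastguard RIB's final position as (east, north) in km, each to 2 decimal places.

Leg 1 (228°, 35.5 km): east 35.5 sin 228° = -26.38, north 35.5 cos 228° = -23.75
Leg 2 (034°, 12.0 km): east 12.0 sin 34° = 6.71, north 12.0 cos 34° = 9.95
Leg 3 (075°, 32.7 km): east 32.7 sin 75° = 31.59, north 32.7 cos 75° = 8.46
Summing: 11.91 km east, -5.34 km north → (11.91, -5.34).

(11.91, -5.34)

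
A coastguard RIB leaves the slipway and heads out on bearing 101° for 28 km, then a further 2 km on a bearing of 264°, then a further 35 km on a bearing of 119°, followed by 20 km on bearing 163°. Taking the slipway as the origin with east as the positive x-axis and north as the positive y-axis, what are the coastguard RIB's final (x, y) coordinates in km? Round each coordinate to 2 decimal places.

(61.96, -41.65)

Leg 1 (101°, 28 km): east 28 sin 101° = 27.49, north 28 cos 101° = -5.34
Leg 2 (264°, 2 km): east 2 sin 264° = -1.99, north 2 cos 264° = -0.21
Leg 3 (119°, 35 km): east 35 sin 119° = 30.61, north 35 cos 119° = -16.97
Leg 4 (163°, 20 km): east 20 sin 163° = 5.85, north 20 cos 163° = -19.13
Summing: 61.96 km east, -41.65 km north → (61.96, -41.65).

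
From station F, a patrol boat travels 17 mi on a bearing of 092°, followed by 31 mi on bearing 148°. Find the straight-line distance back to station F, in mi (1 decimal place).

42.9 mi

Leg 1 (092°, 17 mi): east 17 sin 92° = 16.99, north 17 cos 92° = -0.59
Leg 2 (148°, 31 mi): east 31 sin 148° = 16.43, north 31 cos 148° = -26.29
Net: 33.42 east, -26.88 north. Distance = √((33.42)² + (-26.88)²) = 42.888 mi.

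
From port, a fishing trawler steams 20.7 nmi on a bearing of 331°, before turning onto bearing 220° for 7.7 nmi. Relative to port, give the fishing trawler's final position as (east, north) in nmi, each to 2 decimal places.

(-14.99, 12.21)

Leg 1 (331°, 20.7 nmi): east 20.7 sin 331° = -10.04, north 20.7 cos 331° = 18.10
Leg 2 (220°, 7.7 nmi): east 7.7 sin 220° = -4.95, north 7.7 cos 220° = -5.90
Summing: -14.99 nmi east, 12.21 nmi north → (-14.99, 12.21).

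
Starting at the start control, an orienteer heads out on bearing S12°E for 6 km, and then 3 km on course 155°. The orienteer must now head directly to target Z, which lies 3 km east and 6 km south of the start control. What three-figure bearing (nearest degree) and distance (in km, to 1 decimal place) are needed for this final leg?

Leg 1 (S12°E, 6 km): east 6 sin 168° = 1.25, north 6 cos 168° = -5.87
Leg 2 (155°, 3 km): east 3 sin 155° = 1.27, north 3 cos 155° = -2.72
Current position: (2.52, -8.59). Target: (3, -6). Remaining: Δeast = 0.48, Δnorth = 2.59.
Bearing = atan2(0.48, 2.59) mod 360° = 10.61°; distance = √((0.48)² + (2.59)²) = 2.633 km.

011°, 2.6 km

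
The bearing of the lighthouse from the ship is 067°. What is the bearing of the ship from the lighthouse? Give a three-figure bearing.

247°

Back-bearing = 067° + 180° = 247°.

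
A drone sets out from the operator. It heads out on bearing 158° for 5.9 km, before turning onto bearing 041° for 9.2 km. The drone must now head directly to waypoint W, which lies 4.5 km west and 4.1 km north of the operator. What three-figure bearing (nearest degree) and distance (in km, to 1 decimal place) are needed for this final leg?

Leg 1 (158°, 5.9 km): east 5.9 sin 158° = 2.21, north 5.9 cos 158° = -5.47
Leg 2 (041°, 9.2 km): east 9.2 sin 41° = 6.04, north 9.2 cos 41° = 6.94
Current position: (8.25, 1.47). Target: (-4.5, 4.1). Remaining: Δeast = -12.75, Δnorth = 2.63.
Bearing = atan2(-12.75, 2.63) mod 360° = 281.65°; distance = √((-12.75)² + (2.63)²) = 13.014 km.

282°, 13.0 km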